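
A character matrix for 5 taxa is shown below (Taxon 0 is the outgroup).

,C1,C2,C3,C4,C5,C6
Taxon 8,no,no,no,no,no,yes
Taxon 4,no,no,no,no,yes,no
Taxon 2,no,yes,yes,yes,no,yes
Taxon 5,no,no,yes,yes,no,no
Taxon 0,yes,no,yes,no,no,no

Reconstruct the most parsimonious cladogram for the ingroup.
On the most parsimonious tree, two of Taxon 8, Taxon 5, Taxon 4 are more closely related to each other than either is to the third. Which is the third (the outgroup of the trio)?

Taxon 5

Character polarity is set by the outgroup: the derived state is whichever differs from the outgroup's state, so for C1, C3 the derived state is 'no', and for the remaining characters it is 'yes'.
All ingroup taxa share the derived state 'no' for C1; it defines the ingroup but does not resolve relationships within it.
C2: derived state 'yes' in Taxon 2 only — an autapomorphy, so it tells us nothing about relationships among taxa.
C3: derived state 'no' in Taxon 4 and Taxon 8 only — synapomorphy for {Taxon 4, Taxon 8}.
C4 (derived state 'yes') is shared by Taxon 2 and Taxon 5 — a synapomorphy uniting that clade.
C5: derived state 'yes' in Taxon 4 only — an autapomorphy, so it tells us nothing about relationships among taxa.
C6 (state 'yes') occurs in Taxon 2 and Taxon 8 but conflicts with the nesting implied by the other characters — most parsimoniously interpreted as homoplasy.
Most parsimonious ingroup topology: ((Taxon 8,Taxon 4),(Taxon 2,Taxon 5)).
Taxon 8 and Taxon 4 share a more recent common ancestor with each other than either does with Taxon 5, so Taxon 5 is the least closely related of the three.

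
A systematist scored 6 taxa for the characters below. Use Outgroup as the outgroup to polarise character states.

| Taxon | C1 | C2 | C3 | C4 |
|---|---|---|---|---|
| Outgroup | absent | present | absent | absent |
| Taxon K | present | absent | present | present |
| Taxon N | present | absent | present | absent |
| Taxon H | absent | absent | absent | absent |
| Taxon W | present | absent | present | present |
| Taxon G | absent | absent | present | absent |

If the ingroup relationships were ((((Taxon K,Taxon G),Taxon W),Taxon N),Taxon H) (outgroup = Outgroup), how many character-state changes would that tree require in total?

Map each character onto ((((Taxon K,Taxon G),Taxon W),Taxon N),Taxon H) (rooted by Outgroup) and count the minimum state changes it requires (Fitch parsimony):
C1: 2; C2: 1; C3: 1; C4: 2.
Total tree length = 6.

6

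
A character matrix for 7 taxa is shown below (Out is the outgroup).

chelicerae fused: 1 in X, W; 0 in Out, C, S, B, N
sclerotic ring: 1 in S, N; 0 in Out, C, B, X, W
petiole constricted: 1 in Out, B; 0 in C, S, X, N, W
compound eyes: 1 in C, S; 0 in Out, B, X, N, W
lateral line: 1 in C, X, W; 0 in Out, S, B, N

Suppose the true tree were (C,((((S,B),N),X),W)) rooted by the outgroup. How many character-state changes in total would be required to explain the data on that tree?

10

Map each character onto (C,((((S,B),N),X),W)) (rooted by Out) and count the minimum state changes it requires (Fitch parsimony):
chelicerae fused: 2; sclerotic ring: 2; petiole constricted: 2; compound eyes: 2; lateral line: 2.
Total tree length = 10.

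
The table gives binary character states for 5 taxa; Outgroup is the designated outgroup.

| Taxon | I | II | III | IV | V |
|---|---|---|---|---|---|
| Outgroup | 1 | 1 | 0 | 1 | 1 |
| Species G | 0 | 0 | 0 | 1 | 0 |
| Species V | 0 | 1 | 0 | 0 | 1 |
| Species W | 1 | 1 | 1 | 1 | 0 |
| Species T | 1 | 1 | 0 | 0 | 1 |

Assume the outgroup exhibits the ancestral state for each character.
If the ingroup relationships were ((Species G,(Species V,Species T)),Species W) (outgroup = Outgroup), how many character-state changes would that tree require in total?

Map each character onto ((Species G,(Species V,Species T)),Species W) (rooted by Outgroup) and count the minimum state changes it requires (Fitch parsimony):
I: 2; II: 1; III: 1; IV: 1; V: 2.
Total tree length = 7.

7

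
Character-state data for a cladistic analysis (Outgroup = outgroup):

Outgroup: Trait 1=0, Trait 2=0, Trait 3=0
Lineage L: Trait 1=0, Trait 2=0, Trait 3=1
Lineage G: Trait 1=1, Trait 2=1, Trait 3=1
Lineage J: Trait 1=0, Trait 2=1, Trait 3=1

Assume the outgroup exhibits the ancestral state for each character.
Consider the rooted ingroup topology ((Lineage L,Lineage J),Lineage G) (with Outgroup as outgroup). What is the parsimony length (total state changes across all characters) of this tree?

4

Map each character onto ((Lineage L,Lineage J),Lineage G) (rooted by Outgroup) and count the minimum state changes it requires (Fitch parsimony):
Trait 1: 1; Trait 2: 2; Trait 3: 1.
Total tree length = 4.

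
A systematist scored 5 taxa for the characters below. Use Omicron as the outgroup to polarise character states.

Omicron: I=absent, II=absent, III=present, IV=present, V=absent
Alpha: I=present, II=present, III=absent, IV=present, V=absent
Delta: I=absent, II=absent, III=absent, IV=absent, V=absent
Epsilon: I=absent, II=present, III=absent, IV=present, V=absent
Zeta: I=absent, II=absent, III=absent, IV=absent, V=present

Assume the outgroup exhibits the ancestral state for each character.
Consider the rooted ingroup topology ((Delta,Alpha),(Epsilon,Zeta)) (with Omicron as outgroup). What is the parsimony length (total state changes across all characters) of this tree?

7

Map each character onto ((Delta,Alpha),(Epsilon,Zeta)) (rooted by Omicron) and count the minimum state changes it requires (Fitch parsimony):
I: 1; II: 2; III: 1; IV: 2; V: 1.
Total tree length = 7.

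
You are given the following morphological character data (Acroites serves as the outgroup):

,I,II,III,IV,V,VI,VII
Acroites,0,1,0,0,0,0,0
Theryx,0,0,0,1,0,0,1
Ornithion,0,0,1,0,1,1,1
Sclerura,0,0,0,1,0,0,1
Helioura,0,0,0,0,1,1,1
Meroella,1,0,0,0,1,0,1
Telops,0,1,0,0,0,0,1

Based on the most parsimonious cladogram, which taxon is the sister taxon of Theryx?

Character polarity is set by the outgroup: the derived state is whichever differs from the outgroup's state, so for II the derived state is '0', and for the remaining characters it is '1'.
I: derived state '1' in Meroella only — an autapomorphy, so it tells us nothing about relationships among taxa.
II (derived state '0') is shared by Helioura, Meroella, Ornithion, Sclerura, and Theryx — a synapomorphy uniting that clade.
III (derived state '1') is unique to Ornithion (autapomorphy; uninformative for grouping).
IV: derived state '1' in Sclerura and Theryx only — synapomorphy for {Sclerura, Theryx}.
V: derived state '1' in Helioura, Meroella, and Ornithion only — synapomorphy for {Helioura, Meroella, Ornithion}.
VI: derived state '1' in Helioura and Ornithion only — synapomorphy for {Helioura, Ornithion}.
VII (derived state '1') is shared by all ingroup taxa — unites the whole ingroup.
Most parsimonious ingroup topology: (((Theryx,Sclerura),((Ornithion,Helioura),Meroella)),Telops).
Theryx and Sclerura form a cherry on this tree, so they are sister taxa.

Sclerura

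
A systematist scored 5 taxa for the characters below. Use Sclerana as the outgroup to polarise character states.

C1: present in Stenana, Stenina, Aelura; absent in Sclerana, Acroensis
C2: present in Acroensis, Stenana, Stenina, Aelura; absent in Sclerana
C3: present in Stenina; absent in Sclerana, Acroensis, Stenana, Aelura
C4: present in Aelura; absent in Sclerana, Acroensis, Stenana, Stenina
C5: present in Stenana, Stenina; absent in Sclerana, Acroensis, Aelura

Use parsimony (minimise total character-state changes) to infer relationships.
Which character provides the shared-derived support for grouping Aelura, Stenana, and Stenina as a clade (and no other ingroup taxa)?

C1

The outgroup has state 'absent' for every character, so 'present' is the derived state throughout.
C1 (derived state 'present') is shared by Aelura, Stenana, and Stenina — a synapomorphy uniting that clade.
All ingroup taxa share the derived state 'present' for C2; it defines the ingroup but does not resolve relationships within it.
C3: derived state 'present' in Stenina only — an autapomorphy, so it tells us nothing about relationships among taxa.
C4: derived state 'present' in Aelura only — an autapomorphy, so it tells us nothing about relationships among taxa.
Only Stenana and Stenina show the derived state 'present' for C5, supporting them as a clade.
Most parsimonious ingroup topology: (Acroensis,((Stenana,Stenina),Aelura)).
The clade {Aelura, Stenana, Stenina} is supported by C1: its derived state 'present' occurs in exactly those taxa and in no other taxon (including the outgroup).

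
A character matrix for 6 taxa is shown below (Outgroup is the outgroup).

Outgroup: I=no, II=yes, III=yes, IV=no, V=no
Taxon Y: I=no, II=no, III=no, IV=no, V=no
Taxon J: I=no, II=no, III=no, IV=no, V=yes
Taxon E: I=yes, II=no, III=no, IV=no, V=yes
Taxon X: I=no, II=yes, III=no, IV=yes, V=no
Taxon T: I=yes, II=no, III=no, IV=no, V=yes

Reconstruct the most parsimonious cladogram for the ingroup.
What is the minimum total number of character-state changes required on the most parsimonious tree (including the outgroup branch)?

Character polarity is set by the outgroup: the derived state is whichever differs from the outgroup's state, so for II, III the derived state is 'no', and for the remaining characters it is 'yes'.
Only Taxon E and Taxon T show the derived state 'yes' for I, supporting them as a clade.
II: derived state 'no' in Taxon E, Taxon J, Taxon T, and Taxon Y only — synapomorphy for {Taxon E, Taxon J, Taxon T, Taxon Y}.
All ingroup taxa share the derived state 'no' for III; it defines the ingroup but does not resolve relationships within it.
IV: derived state 'yes' in Taxon X only — an autapomorphy, so it tells us nothing about relationships among taxa.
Only Taxon E, Taxon J, and Taxon T show the derived state 'yes' for V, supporting them as a clade.
Most parsimonious ingroup topology: ((Taxon Y,(Taxon J,(Taxon E,Taxon T))),Taxon X).
Changes per character on this tree: I: 1; II: 1; III: 1; IV: 1; V: 1.
Total = 5.

5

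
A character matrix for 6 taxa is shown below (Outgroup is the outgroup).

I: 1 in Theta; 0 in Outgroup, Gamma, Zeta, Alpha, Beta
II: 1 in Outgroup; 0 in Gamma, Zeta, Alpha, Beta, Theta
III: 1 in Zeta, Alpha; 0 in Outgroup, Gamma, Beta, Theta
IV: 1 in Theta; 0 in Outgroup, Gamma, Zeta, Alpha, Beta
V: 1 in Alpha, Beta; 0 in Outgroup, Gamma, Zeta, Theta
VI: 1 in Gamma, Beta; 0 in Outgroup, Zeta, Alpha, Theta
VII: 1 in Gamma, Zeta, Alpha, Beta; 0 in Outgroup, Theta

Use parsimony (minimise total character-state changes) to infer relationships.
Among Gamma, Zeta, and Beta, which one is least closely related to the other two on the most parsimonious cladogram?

Character polarity is set by the outgroup: the derived state is whichever differs from the outgroup's state, so for II the derived state is '0', and for the remaining characters it is '1'.
I: derived state '1' in Theta only — an autapomorphy, so it tells us nothing about relationships among taxa.
II (derived state '0') is shared by all ingroup taxa — unites the whole ingroup.
Only Alpha and Zeta show the derived state '1' for III, supporting them as a clade.
IV: derived state '1' in Theta only — an autapomorphy, so it tells us nothing about relationships among taxa.
V (state '1') occurs in Alpha and Beta but conflicts with the nesting implied by the other characters — most parsimoniously interpreted as homoplasy.
Only Beta and Gamma show the derived state '1' for VI, supporting them as a clade.
VII (derived state '1') is shared by Alpha, Beta, Gamma, and Zeta — a synapomorphy uniting that clade.
Most parsimonious ingroup topology: (((Gamma,Beta),(Zeta,Alpha)),Theta).
Beta and Gamma share a more recent common ancestor with each other than either does with Zeta, so Zeta is the least closely related of the three.

Zeta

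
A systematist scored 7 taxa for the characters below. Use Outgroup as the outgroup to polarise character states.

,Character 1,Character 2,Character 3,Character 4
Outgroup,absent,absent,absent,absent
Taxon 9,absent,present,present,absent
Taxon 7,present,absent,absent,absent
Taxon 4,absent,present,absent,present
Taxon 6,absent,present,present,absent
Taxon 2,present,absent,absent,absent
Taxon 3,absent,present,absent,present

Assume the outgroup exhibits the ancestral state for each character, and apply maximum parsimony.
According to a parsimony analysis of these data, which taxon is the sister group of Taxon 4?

The outgroup has state 'absent' for every character, so 'present' is the derived state throughout.
Only Taxon 2 and Taxon 7 show the derived state 'present' for Character 1, supporting them as a clade.
Only Taxon 3, Taxon 4, Taxon 6, and Taxon 9 show the derived state 'present' for Character 2, supporting them as a clade.
Only Taxon 6 and Taxon 9 show the derived state 'present' for Character 3, supporting them as a clade.
Character 4: derived state 'present' in Taxon 3 and Taxon 4 only — synapomorphy for {Taxon 3, Taxon 4}.
Most parsimonious ingroup topology: (((Taxon 9,Taxon 6),(Taxon 4,Taxon 3)),(Taxon 7,Taxon 2)).
Taxon 4 and Taxon 3 form a cherry on this tree, so they are sister taxa.

Taxon 3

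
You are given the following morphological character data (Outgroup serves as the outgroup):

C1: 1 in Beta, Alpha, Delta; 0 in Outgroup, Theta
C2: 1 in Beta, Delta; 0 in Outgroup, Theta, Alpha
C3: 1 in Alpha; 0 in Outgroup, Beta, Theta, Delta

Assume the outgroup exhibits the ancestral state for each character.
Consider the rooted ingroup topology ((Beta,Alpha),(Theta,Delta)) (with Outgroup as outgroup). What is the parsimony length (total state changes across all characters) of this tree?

5

Map each character onto ((Beta,Alpha),(Theta,Delta)) (rooted by Outgroup) and count the minimum state changes it requires (Fitch parsimony):
C1: 2; C2: 2; C3: 1.
Total tree length = 5.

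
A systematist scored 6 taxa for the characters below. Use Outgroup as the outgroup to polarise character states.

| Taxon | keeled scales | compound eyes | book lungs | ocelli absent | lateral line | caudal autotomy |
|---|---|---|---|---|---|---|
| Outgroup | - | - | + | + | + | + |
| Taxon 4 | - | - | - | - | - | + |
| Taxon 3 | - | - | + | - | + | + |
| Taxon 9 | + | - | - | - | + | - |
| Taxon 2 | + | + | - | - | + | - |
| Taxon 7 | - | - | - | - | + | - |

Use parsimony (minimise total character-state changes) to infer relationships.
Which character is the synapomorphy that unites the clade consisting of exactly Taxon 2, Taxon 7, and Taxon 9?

caudal autotomy

Character polarity is set by the outgroup: the derived state is whichever differs from the outgroup's state, so for book lungs, ocelli absent, lateral line, caudal autotomy the derived state is '-', and for the remaining characters it is '+'.
keeled scales: derived state '+' in Taxon 2 and Taxon 9 only — synapomorphy for {Taxon 2, Taxon 9}.
compound eyes (derived state '+') is unique to Taxon 2 (autapomorphy; uninformative for grouping).
book lungs (derived state '-') is shared by Taxon 2, Taxon 4, Taxon 7, and Taxon 9 — a synapomorphy uniting that clade.
All ingroup taxa share the derived state '-' for ocelli absent; it defines the ingroup but does not resolve relationships within it.
lateral line: derived state '-' in Taxon 4 only — an autapomorphy, so it tells us nothing about relationships among taxa.
caudal autotomy (derived state '-') is shared by Taxon 2, Taxon 7, and Taxon 9 — a synapomorphy uniting that clade.
Most parsimonious ingroup topology: ((Taxon 4,((Taxon 9,Taxon 2),Taxon 7)),Taxon 3).
The clade {Taxon 2, Taxon 7, Taxon 9} is supported by caudal autotomy: its derived state '-' occurs in exactly those taxa and in no other taxon (including the outgroup).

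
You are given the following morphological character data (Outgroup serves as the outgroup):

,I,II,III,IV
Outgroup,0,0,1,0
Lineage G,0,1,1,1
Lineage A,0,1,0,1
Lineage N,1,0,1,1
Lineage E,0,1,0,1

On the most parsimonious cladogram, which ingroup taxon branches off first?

Character polarity is set by the outgroup: the derived state is whichever differs from the outgroup's state, so for III the derived state is '0', and for the remaining characters it is '1'.
I (derived state '1') is unique to Lineage N (autapomorphy; uninformative for grouping).
II: derived state '1' in Lineage A, Lineage E, and Lineage G only — synapomorphy for {Lineage A, Lineage E, Lineage G}.
Only Lineage A and Lineage E show the derived state '0' for III, supporting them as a clade.
IV (derived state '1') is shared by all ingroup taxa — unites the whole ingroup.
Most parsimonious ingroup topology: ((Lineage G,(Lineage A,Lineage E)),Lineage N).
Lineage N is sister to the clade containing all other ingroup taxa, so it is the earliest-diverging (most basal) ingroup lineage.

Lineage N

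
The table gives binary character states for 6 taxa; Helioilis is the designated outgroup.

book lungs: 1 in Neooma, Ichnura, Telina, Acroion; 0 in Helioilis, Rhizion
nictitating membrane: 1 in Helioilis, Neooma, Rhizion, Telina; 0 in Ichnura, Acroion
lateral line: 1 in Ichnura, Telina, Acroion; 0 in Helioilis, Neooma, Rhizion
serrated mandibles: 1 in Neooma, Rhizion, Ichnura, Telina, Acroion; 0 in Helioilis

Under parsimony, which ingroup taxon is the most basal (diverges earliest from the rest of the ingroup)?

Rhizion

Character polarity is set by the outgroup: the derived state is whichever differs from the outgroup's state, so for nictitating membrane the derived state is '0', and for the remaining characters it is '1'.
book lungs: derived state '1' in Acroion, Ichnura, Neooma, and Telina only — synapomorphy for {Acroion, Ichnura, Neooma, Telina}.
nictitating membrane: derived state '0' in Acroion and Ichnura only — synapomorphy for {Acroion, Ichnura}.
lateral line (derived state '1') is shared by Acroion, Ichnura, and Telina — a synapomorphy uniting that clade.
serrated mandibles (derived state '1') is shared by all ingroup taxa — unites the whole ingroup.
Most parsimonious ingroup topology: ((Neooma,((Ichnura,Acroion),Telina)),Rhizion).
Rhizion is sister to the clade containing all other ingroup taxa, so it is the earliest-diverging (most basal) ingroup lineage.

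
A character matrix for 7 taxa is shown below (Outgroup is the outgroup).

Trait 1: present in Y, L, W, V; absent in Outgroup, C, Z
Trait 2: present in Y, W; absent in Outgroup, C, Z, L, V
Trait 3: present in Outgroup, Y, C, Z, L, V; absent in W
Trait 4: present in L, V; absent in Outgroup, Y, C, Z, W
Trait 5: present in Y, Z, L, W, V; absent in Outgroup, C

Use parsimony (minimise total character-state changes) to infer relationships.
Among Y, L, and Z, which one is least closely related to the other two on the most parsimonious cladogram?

Z

Character polarity is set by the outgroup: the derived state is whichever differs from the outgroup's state, so for Trait 3 the derived state is 'absent', and for the remaining characters it is 'present'.
Trait 1: derived state 'present' in L, V, W, and Y only — synapomorphy for {L, V, W, Y}.
Trait 2: derived state 'present' in W and Y only — synapomorphy for {W, Y}.
Trait 3 (derived state 'absent') is unique to W (autapomorphy; uninformative for grouping).
Trait 4: derived state 'present' in L and V only — synapomorphy for {L, V}.
Trait 5 (derived state 'present') is shared by L, V, W, Y, and Z — a synapomorphy uniting that clade.
Most parsimonious ingroup topology: ((((Y,W),(L,V)),Z),C).
L and Y share a more recent common ancestor with each other than either does with Z, so Z is the least closely related of the three.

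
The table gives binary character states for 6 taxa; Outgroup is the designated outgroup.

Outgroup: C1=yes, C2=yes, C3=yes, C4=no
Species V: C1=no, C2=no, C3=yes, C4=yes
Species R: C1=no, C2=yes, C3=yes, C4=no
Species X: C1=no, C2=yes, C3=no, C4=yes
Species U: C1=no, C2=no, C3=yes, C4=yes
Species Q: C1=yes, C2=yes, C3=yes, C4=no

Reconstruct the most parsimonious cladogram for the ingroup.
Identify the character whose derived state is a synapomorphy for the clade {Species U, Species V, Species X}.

Character polarity is set by the outgroup: the derived state is whichever differs from the outgroup's state, so for C1, C2, C3 the derived state is 'no', and for the remaining characters it is 'yes'.
C1: derived state 'no' in Species R, Species U, Species V, and Species X only — synapomorphy for {Species R, Species U, Species V, Species X}.
Only Species U and Species V show the derived state 'no' for C2, supporting them as a clade.
C3 (derived state 'no') is unique to Species X (autapomorphy; uninformative for grouping).
Only Species U, Species V, and Species X show the derived state 'yes' for C4, supporting them as a clade.
Most parsimonious ingroup topology: ((((Species V,Species U),Species X),Species R),Species Q).
The clade {Species U, Species V, Species X} is supported by C4: its derived state 'yes' occurs in exactly those taxa and in no other taxon (including the outgroup).

C4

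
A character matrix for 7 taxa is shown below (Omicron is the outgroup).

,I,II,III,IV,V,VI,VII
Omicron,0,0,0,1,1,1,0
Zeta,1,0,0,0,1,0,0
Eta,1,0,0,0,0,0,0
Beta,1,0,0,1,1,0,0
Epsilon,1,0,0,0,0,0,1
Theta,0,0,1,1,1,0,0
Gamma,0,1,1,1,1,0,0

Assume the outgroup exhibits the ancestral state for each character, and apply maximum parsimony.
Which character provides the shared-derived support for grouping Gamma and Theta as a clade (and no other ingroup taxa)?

Character polarity is set by the outgroup: the derived state is whichever differs from the outgroup's state, so for IV, V, VI the derived state is '0', and for the remaining characters it is '1'.
I (derived state '1') is shared by Beta, Epsilon, Eta, and Zeta — a synapomorphy uniting that clade.
II: derived state '1' in Gamma only — an autapomorphy, so it tells us nothing about relationships among taxa.
Only Gamma and Theta show the derived state '1' for III, supporting them as a clade.
IV: derived state '0' in Epsilon, Eta, and Zeta only — synapomorphy for {Epsilon, Eta, Zeta}.
Only Epsilon and Eta show the derived state '0' for V, supporting them as a clade.
All ingroup taxa share the derived state '0' for VI; it defines the ingroup but does not resolve relationships within it.
VII: derived state '1' in Epsilon only — an autapomorphy, so it tells us nothing about relationships among taxa.
Most parsimonious ingroup topology: (((Zeta,(Eta,Epsilon)),Beta),(Theta,Gamma)).
The clade {Gamma, Theta} is supported by III: its derived state '1' occurs in exactly those taxa and in no other taxon (including the outgroup).

III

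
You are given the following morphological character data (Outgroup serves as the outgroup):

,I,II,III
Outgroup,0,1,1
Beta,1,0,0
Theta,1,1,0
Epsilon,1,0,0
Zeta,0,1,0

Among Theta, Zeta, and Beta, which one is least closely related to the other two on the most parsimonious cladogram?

Zeta

Character polarity is set by the outgroup: the derived state is whichever differs from the outgroup's state, so for II, III the derived state is '0', and for the remaining characters it is '1'.
I: derived state '1' in Beta, Epsilon, and Theta only — synapomorphy for {Beta, Epsilon, Theta}.
Only Beta and Epsilon show the derived state '0' for II, supporting them as a clade.
All ingroup taxa share the derived state '0' for III; it defines the ingroup but does not resolve relationships within it.
Most parsimonious ingroup topology: (((Beta,Epsilon),Theta),Zeta).
Beta and Theta share a more recent common ancestor with each other than either does with Zeta, so Zeta is the least closely related of the three.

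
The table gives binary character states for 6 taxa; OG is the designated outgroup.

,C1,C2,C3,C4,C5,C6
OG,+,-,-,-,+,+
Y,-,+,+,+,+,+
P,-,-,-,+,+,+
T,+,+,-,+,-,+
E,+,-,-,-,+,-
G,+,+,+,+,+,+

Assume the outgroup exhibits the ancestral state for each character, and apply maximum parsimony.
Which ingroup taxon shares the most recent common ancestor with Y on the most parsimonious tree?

Character polarity is set by the outgroup: the derived state is whichever differs from the outgroup's state, so for C1, C5, C6 the derived state is '-', and for the remaining characters it is '+'.
C1 groups P and Y, which is incompatible with the clades supported by the remaining characters; treating it as convergent (homoplasy) costs fewer steps than any alternative tree.
Only G, T, and Y show the derived state '+' for C2, supporting them as a clade.
C3: derived state '+' in G and Y only — synapomorphy for {G, Y}.
C4 (derived state '+') is shared by G, P, T, and Y — a synapomorphy uniting that clade.
C5: derived state '-' in T only — an autapomorphy, so it tells us nothing about relationships among taxa.
C6 (derived state '-') is unique to E (autapomorphy; uninformative for grouping).
Most parsimonious ingroup topology: ((((Y,G),T),P),E).
Y and G form a cherry on this tree, so they are sister taxa.

G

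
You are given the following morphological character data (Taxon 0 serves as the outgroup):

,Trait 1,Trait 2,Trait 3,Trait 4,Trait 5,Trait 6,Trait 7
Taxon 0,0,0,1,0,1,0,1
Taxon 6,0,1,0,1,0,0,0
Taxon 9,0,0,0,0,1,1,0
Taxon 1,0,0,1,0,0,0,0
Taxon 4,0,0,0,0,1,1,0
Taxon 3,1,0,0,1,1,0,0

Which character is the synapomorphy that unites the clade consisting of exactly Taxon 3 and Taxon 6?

Character polarity is set by the outgroup: the derived state is whichever differs from the outgroup's state, so for Trait 3, Trait 5, Trait 7 the derived state is '0', and for the remaining characters it is '1'.
Trait 1: derived state '1' in Taxon 3 only — an autapomorphy, so it tells us nothing about relationships among taxa.
Trait 2 (derived state '1') is unique to Taxon 6 (autapomorphy; uninformative for grouping).
Trait 3: derived state '0' in Taxon 3, Taxon 4, Taxon 6, and Taxon 9 only — synapomorphy for {Taxon 3, Taxon 4, Taxon 6, Taxon 9}.
Trait 4: derived state '1' in Taxon 3 and Taxon 6 only — synapomorphy for {Taxon 3, Taxon 6}.
Trait 5 groups Taxon 1 and Taxon 6, which is incompatible with the clades supported by the remaining characters; treating it as convergent (homoplasy) costs fewer steps than any alternative tree.
Trait 6 (derived state '1') is shared by Taxon 4 and Taxon 9 — a synapomorphy uniting that clade.
All ingroup taxa share the derived state '0' for Trait 7; it defines the ingroup but does not resolve relationships within it.
Most parsimonious ingroup topology: (((Taxon 6,Taxon 3),(Taxon 9,Taxon 4)),Taxon 1).
The clade {Taxon 3, Taxon 6} is supported by Trait 4: its derived state '1' occurs in exactly those taxa and in no other taxon (including the outgroup).

Trait 4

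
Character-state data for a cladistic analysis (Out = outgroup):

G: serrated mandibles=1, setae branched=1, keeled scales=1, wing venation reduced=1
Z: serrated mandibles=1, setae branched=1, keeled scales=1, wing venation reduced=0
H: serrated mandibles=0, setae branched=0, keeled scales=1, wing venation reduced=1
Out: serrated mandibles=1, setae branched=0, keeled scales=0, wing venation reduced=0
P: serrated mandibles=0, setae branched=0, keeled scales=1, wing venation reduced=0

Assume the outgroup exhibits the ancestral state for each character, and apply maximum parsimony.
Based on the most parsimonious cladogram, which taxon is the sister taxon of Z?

G

Character polarity is set by the outgroup: the derived state is whichever differs from the outgroup's state, so for serrated mandibles the derived state is '0', and for the remaining characters it is '1'.
serrated mandibles: derived state '0' in H and P only — synapomorphy for {H, P}.
setae branched: derived state '1' in G and Z only — synapomorphy for {G, Z}.
All ingroup taxa share the derived state '1' for keeled scales; it defines the ingroup but does not resolve relationships within it.
wing venation reduced groups G and H, which is incompatible with the clades supported by the remaining characters; treating it as convergent (homoplasy) costs fewer steps than any alternative tree.
Most parsimonious ingroup topology: ((H,P),(Z,G)).
Z and G form a cherry on this tree, so they are sister taxa.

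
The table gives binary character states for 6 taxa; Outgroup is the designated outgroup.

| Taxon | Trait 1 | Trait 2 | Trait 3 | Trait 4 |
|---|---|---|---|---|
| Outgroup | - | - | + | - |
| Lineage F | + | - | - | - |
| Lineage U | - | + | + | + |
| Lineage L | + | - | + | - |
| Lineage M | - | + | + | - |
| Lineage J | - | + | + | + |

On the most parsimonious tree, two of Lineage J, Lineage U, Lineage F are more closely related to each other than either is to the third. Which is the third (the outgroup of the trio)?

Character polarity is set by the outgroup: the derived state is whichever differs from the outgroup's state, so for Trait 3 the derived state is '-', and for the remaining characters it is '+'.
Only Lineage F and Lineage L show the derived state '+' for Trait 1, supporting them as a clade.
Trait 2: derived state '+' in Lineage J, Lineage M, and Lineage U only — synapomorphy for {Lineage J, Lineage M, Lineage U}.
Trait 3: derived state '-' in Lineage F only — an autapomorphy, so it tells us nothing about relationships among taxa.
Only Lineage J and Lineage U show the derived state '+' for Trait 4, supporting them as a clade.
Most parsimonious ingroup topology: ((Lineage F,Lineage L),((Lineage U,Lineage J),Lineage M)).
Lineage U and Lineage J share a more recent common ancestor with each other than either does with Lineage F, so Lineage F is the least closely related of the three.

Lineage F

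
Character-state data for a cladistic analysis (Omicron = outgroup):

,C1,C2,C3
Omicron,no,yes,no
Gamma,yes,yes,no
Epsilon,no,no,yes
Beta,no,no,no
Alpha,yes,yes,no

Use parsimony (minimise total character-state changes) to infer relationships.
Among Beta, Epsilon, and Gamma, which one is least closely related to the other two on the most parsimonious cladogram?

Character polarity is set by the outgroup: the derived state is whichever differs from the outgroup's state, so for C2 the derived state is 'no', and for the remaining characters it is 'yes'.
C1: derived state 'yes' in Alpha and Gamma only — synapomorphy for {Alpha, Gamma}.
Only Beta and Epsilon show the derived state 'no' for C2, supporting them as a clade.
C3 (derived state 'yes') is unique to Epsilon (autapomorphy; uninformative for grouping).
Most parsimonious ingroup topology: ((Gamma,Alpha),(Epsilon,Beta)).
Epsilon and Beta share a more recent common ancestor with each other than either does with Gamma, so Gamma is the least closely related of the three.

Gamma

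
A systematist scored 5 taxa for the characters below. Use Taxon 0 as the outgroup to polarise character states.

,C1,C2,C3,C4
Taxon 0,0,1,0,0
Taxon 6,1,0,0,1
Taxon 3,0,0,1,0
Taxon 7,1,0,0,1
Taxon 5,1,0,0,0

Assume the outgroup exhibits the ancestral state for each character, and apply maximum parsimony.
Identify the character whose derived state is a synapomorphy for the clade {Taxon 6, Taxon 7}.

Character polarity is set by the outgroup: the derived state is whichever differs from the outgroup's state, so for C2 the derived state is '0', and for the remaining characters it is '1'.
C1: derived state '1' in Taxon 5, Taxon 6, and Taxon 7 only — synapomorphy for {Taxon 5, Taxon 6, Taxon 7}.
C2 (derived state '0') is shared by all ingroup taxa — unites the whole ingroup.
C3: derived state '1' in Taxon 3 only — an autapomorphy, so it tells us nothing about relationships among taxa.
Only Taxon 6 and Taxon 7 show the derived state '1' for C4, supporting them as a clade.
Most parsimonious ingroup topology: (((Taxon 6,Taxon 7),Taxon 5),Taxon 3).
The clade {Taxon 6, Taxon 7} is supported by C4: its derived state '1' occurs in exactly those taxa and in no other taxon (including the outgroup).

C4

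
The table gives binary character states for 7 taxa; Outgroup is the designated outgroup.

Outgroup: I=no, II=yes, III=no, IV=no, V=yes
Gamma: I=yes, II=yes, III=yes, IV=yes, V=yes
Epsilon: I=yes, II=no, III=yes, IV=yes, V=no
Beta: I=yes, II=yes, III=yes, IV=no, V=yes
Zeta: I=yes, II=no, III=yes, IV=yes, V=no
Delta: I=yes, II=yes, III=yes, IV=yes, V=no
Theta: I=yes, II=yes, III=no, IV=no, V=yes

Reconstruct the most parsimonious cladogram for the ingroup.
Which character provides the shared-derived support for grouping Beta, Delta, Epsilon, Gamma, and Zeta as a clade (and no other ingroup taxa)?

III

Character polarity is set by the outgroup: the derived state is whichever differs from the outgroup's state, so for II, V the derived state is 'no', and for the remaining characters it is 'yes'.
I (derived state 'yes') is shared by all ingroup taxa — unites the whole ingroup.
II (derived state 'no') is shared by Epsilon and Zeta — a synapomorphy uniting that clade.
Only Beta, Delta, Epsilon, Gamma, and Zeta show the derived state 'yes' for III, supporting them as a clade.
Only Delta, Epsilon, Gamma, and Zeta show the derived state 'yes' for IV, supporting them as a clade.
V: derived state 'no' in Delta, Epsilon, and Zeta only — synapomorphy for {Delta, Epsilon, Zeta}.
Most parsimonious ingroup topology: (((Gamma,((Epsilon,Zeta),Delta)),Beta),Theta).
The clade {Beta, Delta, Epsilon, Gamma, Zeta} is supported by III: its derived state 'yes' occurs in exactly those taxa and in no other taxon (including the outgroup).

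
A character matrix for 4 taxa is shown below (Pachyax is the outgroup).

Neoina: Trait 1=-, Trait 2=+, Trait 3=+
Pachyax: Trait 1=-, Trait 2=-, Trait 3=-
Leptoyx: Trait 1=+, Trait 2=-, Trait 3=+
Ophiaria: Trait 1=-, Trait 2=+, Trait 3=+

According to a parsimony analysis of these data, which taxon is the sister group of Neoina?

Ophiaria

The outgroup has state '-' for every character, so '+' is the derived state throughout.
Trait 1: derived state '+' in Leptoyx only — an autapomorphy, so it tells us nothing about relationships among taxa.
Only Neoina and Ophiaria show the derived state '+' for Trait 2, supporting them as a clade.
Trait 3 (derived state '+') is shared by all ingroup taxa — unites the whole ingroup.
Most parsimonious ingroup topology: (Leptoyx,(Ophiaria,Neoina)).
Neoina and Ophiaria form a cherry on this tree, so they are sister taxa.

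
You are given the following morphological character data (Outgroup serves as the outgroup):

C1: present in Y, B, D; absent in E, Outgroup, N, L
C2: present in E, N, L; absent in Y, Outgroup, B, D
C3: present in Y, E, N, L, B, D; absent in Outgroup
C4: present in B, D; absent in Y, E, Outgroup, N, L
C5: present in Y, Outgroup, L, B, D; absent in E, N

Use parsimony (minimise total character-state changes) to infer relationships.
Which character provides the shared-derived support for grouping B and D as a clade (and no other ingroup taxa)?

Character polarity is set by the outgroup: the derived state is whichever differs from the outgroup's state, so for C5 the derived state is 'absent', and for the remaining characters it is 'present'.
Only B, D, and Y show the derived state 'present' for C1, supporting them as a clade.
C2: derived state 'present' in E, L, and N only — synapomorphy for {E, L, N}.
C3 (derived state 'present') is shared by all ingroup taxa — unites the whole ingroup.
Only B and D show the derived state 'present' for C4, supporting them as a clade.
Only E and N show the derived state 'absent' for C5, supporting them as a clade.
Most parsimonious ingroup topology: (((E,N),L),((B,D),Y)).
The clade {B, D} is supported by C4: its derived state 'present' occurs in exactly those taxa and in no other taxon (including the outgroup).

C4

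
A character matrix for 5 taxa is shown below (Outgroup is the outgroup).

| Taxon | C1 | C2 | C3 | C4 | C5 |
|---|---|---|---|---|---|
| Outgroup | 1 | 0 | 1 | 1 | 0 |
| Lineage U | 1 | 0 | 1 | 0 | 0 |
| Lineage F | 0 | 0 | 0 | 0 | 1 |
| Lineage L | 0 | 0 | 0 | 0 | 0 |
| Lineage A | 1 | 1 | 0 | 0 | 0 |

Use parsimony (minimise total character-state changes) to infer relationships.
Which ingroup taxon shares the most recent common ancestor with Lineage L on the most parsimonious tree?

Lineage F

Character polarity is set by the outgroup: the derived state is whichever differs from the outgroup's state, so for C1, C3, C4 the derived state is '0', and for the remaining characters it is '1'.
C1 (derived state '0') is shared by Lineage F and Lineage L — a synapomorphy uniting that clade.
C2 (derived state '1') is unique to Lineage A (autapomorphy; uninformative for grouping).
Only Lineage A, Lineage F, and Lineage L show the derived state '0' for C3, supporting them as a clade.
C4 (derived state '0') is shared by all ingroup taxa — unites the whole ingroup.
C5: derived state '1' in Lineage F only — an autapomorphy, so it tells us nothing about relationships among taxa.
Most parsimonious ingroup topology: (Lineage U,((Lineage F,Lineage L),Lineage A)).
Lineage L and Lineage F form a cherry on this tree, so they are sister taxa.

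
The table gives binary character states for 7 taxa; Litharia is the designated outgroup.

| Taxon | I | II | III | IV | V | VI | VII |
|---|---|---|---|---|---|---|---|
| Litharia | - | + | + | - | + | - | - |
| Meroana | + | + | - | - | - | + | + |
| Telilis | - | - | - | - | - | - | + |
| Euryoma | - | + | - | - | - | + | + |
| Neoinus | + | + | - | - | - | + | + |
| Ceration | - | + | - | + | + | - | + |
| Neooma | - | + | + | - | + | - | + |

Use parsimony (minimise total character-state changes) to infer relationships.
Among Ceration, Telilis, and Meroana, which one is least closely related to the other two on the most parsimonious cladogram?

Ceration

Character polarity is set by the outgroup: the derived state is whichever differs from the outgroup's state, so for II, III, V the derived state is '-', and for the remaining characters it is '+'.
Only Meroana and Neoinus show the derived state '+' for I, supporting them as a clade.
II (derived state '-') is unique to Telilis (autapomorphy; uninformative for grouping).
Only Ceration, Euryoma, Meroana, Neoinus, and Telilis show the derived state '-' for III, supporting them as a clade.
IV (derived state '+') is unique to Ceration (autapomorphy; uninformative for grouping).
V (derived state '-') is shared by Euryoma, Meroana, Neoinus, and Telilis — a synapomorphy uniting that clade.
VI (derived state '+') is shared by Euryoma, Meroana, and Neoinus — a synapomorphy uniting that clade.
All ingroup taxa share the derived state '+' for VII; it defines the ingroup but does not resolve relationships within it.
Most parsimonious ingroup topology: (((((Meroana,Neoinus),Euryoma),Telilis),Ceration),Neooma).
Telilis and Meroana share a more recent common ancestor with each other than either does with Ceration, so Ceration is the least closely related of the three.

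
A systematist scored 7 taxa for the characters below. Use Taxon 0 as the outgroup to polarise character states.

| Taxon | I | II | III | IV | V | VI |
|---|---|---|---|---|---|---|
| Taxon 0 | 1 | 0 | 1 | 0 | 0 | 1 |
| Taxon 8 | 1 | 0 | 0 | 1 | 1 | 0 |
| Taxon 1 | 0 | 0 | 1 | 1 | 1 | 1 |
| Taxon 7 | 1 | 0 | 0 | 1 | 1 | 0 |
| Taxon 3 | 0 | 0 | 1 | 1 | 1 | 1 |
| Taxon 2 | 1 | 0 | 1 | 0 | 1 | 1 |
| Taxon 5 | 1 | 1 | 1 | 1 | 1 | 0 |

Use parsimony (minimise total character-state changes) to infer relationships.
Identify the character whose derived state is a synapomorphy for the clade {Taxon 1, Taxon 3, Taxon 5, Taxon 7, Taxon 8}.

Character polarity is set by the outgroup: the derived state is whichever differs from the outgroup's state, so for I, III, VI the derived state is '0', and for the remaining characters it is '1'.
I: derived state '0' in Taxon 1 and Taxon 3 only — synapomorphy for {Taxon 1, Taxon 3}.
II (derived state '1') is unique to Taxon 5 (autapomorphy; uninformative for grouping).
III (derived state '0') is shared by Taxon 7 and Taxon 8 — a synapomorphy uniting that clade.
IV: derived state '1' in Taxon 1, Taxon 3, Taxon 5, Taxon 7, and Taxon 8 only — synapomorphy for {Taxon 1, Taxon 3, Taxon 5, Taxon 7, Taxon 8}.
All ingroup taxa share the derived state '1' for V; it defines the ingroup but does not resolve relationships within it.
VI (derived state '0') is shared by Taxon 5, Taxon 7, and Taxon 8 — a synapomorphy uniting that clade.
Most parsimonious ingroup topology: ((((Taxon 8,Taxon 7),Taxon 5),(Taxon 1,Taxon 3)),Taxon 2).
The clade {Taxon 1, Taxon 3, Taxon 5, Taxon 7, Taxon 8} is supported by IV: its derived state '1' occurs in exactly those taxa and in no other taxon (including the outgroup).

IV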